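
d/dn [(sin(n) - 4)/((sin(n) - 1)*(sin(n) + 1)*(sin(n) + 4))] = 2*(15*sin(n)/cos(n)^3 + tan(n) - 4/cos(n))/(sin(n) + 4)^2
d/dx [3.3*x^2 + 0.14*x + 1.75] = 6.6*x + 0.14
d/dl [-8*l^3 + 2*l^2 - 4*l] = -24*l^2 + 4*l - 4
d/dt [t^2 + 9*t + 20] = 2*t + 9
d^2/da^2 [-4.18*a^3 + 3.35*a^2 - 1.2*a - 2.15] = 6.7 - 25.08*a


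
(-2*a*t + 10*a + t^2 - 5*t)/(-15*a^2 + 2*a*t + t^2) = (-2*a*t + 10*a + t^2 - 5*t)/(-15*a^2 + 2*a*t + t^2)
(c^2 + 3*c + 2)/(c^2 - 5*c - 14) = (c + 1)/(c - 7)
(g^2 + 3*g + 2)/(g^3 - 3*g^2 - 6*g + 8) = (g + 1)/(g^2 - 5*g + 4)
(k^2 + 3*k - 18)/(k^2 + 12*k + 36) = (k - 3)/(k + 6)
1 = 1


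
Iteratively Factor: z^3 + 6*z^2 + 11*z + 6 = (z + 3)*(z^2 + 3*z + 2) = (z + 1)*(z + 3)*(z + 2)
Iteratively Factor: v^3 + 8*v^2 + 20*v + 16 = (v + 4)*(v^2 + 4*v + 4) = (v + 2)*(v + 4)*(v + 2)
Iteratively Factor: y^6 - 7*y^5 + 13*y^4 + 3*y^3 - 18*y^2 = (y - 3)*(y^5 - 4*y^4 + y^3 + 6*y^2) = (y - 3)*(y + 1)*(y^4 - 5*y^3 + 6*y^2) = y*(y - 3)*(y + 1)*(y^3 - 5*y^2 + 6*y) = y*(y - 3)*(y - 2)*(y + 1)*(y^2 - 3*y) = y^2*(y - 3)*(y - 2)*(y + 1)*(y - 3)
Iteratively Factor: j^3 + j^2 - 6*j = (j)*(j^2 + j - 6) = j*(j + 3)*(j - 2)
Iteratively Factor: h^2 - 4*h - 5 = (h - 5)*(h + 1)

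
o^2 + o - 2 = (o - 1)*(o + 2)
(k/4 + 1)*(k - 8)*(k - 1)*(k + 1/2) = k^4/4 - 9*k^3/8 - 61*k^2/8 + 9*k/2 + 4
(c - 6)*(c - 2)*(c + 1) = c^3 - 7*c^2 + 4*c + 12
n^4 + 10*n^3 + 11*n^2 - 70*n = n*(n - 2)*(n + 5)*(n + 7)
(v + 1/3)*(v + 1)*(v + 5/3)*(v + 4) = v^4 + 7*v^3 + 131*v^2/9 + 97*v/9 + 20/9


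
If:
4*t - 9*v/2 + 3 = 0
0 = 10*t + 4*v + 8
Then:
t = -48/61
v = -2/61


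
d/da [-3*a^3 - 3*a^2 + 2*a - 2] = -9*a^2 - 6*a + 2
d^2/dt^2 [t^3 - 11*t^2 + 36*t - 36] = 6*t - 22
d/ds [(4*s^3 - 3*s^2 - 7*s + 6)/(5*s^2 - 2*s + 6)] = (20*s^4 - 16*s^3 + 113*s^2 - 96*s - 30)/(25*s^4 - 20*s^3 + 64*s^2 - 24*s + 36)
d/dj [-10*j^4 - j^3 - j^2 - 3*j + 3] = -40*j^3 - 3*j^2 - 2*j - 3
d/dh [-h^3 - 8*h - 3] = -3*h^2 - 8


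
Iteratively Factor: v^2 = (v)*(v)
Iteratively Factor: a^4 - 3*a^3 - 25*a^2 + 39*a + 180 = (a + 3)*(a^3 - 6*a^2 - 7*a + 60) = (a + 3)^2*(a^2 - 9*a + 20) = (a - 5)*(a + 3)^2*(a - 4)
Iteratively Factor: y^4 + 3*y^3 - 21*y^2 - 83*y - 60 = (y - 5)*(y^3 + 8*y^2 + 19*y + 12) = (y - 5)*(y + 1)*(y^2 + 7*y + 12) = (y - 5)*(y + 1)*(y + 4)*(y + 3)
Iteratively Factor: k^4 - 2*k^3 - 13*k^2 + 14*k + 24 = (k - 2)*(k^3 - 13*k - 12) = (k - 4)*(k - 2)*(k^2 + 4*k + 3) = (k - 4)*(k - 2)*(k + 1)*(k + 3)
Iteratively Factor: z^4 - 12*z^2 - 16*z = (z + 2)*(z^3 - 2*z^2 - 8*z) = (z - 4)*(z + 2)*(z^2 + 2*z) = z*(z - 4)*(z + 2)*(z + 2)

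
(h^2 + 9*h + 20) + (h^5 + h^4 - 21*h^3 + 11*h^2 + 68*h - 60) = h^5 + h^4 - 21*h^3 + 12*h^2 + 77*h - 40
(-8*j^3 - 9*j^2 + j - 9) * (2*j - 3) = -16*j^4 + 6*j^3 + 29*j^2 - 21*j + 27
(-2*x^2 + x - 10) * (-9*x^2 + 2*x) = 18*x^4 - 13*x^3 + 92*x^2 - 20*x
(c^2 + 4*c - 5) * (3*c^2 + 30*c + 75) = 3*c^4 + 42*c^3 + 180*c^2 + 150*c - 375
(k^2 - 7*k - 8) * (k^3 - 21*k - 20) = k^5 - 7*k^4 - 29*k^3 + 127*k^2 + 308*k + 160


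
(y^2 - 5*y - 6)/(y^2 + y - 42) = (y + 1)/(y + 7)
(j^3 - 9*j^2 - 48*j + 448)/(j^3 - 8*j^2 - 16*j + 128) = (j^2 - j - 56)/(j^2 - 16)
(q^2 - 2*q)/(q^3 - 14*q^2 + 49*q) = (q - 2)/(q^2 - 14*q + 49)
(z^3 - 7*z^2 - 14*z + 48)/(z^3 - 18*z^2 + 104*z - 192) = (z^2 + z - 6)/(z^2 - 10*z + 24)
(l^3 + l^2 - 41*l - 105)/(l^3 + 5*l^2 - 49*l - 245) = (l + 3)/(l + 7)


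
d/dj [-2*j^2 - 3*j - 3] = -4*j - 3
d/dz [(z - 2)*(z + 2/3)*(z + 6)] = 3*z^2 + 28*z/3 - 28/3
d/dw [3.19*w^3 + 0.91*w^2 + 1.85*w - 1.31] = 9.57*w^2 + 1.82*w + 1.85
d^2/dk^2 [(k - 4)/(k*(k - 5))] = 2*(k^3 - 12*k^2 + 60*k - 100)/(k^3*(k^3 - 15*k^2 + 75*k - 125))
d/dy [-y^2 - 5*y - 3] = -2*y - 5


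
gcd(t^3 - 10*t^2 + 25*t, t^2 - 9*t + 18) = 1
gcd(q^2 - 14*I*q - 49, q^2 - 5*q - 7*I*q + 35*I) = q - 7*I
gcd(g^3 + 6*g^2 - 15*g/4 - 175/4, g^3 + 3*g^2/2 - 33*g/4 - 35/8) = g^2 + g - 35/4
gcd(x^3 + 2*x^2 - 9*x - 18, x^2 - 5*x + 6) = x - 3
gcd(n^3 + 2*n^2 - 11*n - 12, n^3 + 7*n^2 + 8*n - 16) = n + 4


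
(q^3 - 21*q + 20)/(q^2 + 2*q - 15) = (q^2 - 5*q + 4)/(q - 3)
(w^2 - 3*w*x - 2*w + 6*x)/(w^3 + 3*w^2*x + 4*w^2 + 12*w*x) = (w^2 - 3*w*x - 2*w + 6*x)/(w*(w^2 + 3*w*x + 4*w + 12*x))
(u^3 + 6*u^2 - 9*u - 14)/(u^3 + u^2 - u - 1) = (u^2 + 5*u - 14)/(u^2 - 1)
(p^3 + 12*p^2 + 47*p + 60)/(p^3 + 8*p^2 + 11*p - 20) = (p + 3)/(p - 1)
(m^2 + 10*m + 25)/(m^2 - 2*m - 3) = (m^2 + 10*m + 25)/(m^2 - 2*m - 3)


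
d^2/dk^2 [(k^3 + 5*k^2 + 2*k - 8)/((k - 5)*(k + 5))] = 18*(3*k^3 + 39*k^2 + 225*k + 325)/(k^6 - 75*k^4 + 1875*k^2 - 15625)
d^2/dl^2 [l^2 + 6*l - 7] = 2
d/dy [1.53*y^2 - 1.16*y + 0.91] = 3.06*y - 1.16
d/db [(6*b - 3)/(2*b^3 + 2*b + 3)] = 6*(2*b^3 + 2*b - (2*b - 1)*(3*b^2 + 1) + 3)/(2*b^3 + 2*b + 3)^2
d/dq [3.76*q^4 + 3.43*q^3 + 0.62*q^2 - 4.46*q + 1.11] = 15.04*q^3 + 10.29*q^2 + 1.24*q - 4.46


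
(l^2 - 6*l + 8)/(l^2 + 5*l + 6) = (l^2 - 6*l + 8)/(l^2 + 5*l + 6)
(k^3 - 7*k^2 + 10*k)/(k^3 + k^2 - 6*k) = (k - 5)/(k + 3)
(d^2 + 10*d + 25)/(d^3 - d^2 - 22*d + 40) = (d + 5)/(d^2 - 6*d + 8)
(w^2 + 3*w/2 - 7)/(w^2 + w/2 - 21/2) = (w - 2)/(w - 3)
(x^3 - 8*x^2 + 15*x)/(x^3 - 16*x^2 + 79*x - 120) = x/(x - 8)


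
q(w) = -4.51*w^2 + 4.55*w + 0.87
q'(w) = 4.55 - 9.02*w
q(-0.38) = -1.51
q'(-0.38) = 7.98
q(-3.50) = -70.30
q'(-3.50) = 36.12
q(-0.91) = -7.01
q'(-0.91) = 12.76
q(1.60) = -3.40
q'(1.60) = -9.88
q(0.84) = 1.51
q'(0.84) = -3.03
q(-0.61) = -3.58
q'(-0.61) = 10.05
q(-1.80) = -21.93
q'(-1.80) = 20.79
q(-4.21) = -98.22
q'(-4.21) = 42.52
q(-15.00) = -1082.13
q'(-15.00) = 139.85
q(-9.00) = -405.39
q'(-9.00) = 85.73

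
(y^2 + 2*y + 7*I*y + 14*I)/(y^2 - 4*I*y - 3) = (y^2 + y*(2 + 7*I) + 14*I)/(y^2 - 4*I*y - 3)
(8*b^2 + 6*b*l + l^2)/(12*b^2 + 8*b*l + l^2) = (4*b + l)/(6*b + l)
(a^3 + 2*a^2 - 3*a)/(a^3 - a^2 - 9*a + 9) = a/(a - 3)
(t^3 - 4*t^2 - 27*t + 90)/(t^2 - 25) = (t^2 - 9*t + 18)/(t - 5)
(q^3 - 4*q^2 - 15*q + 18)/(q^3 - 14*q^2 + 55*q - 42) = (q + 3)/(q - 7)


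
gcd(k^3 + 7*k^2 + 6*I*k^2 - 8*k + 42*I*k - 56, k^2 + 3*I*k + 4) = k + 4*I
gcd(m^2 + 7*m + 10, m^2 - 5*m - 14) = m + 2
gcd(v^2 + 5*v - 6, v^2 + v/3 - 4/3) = v - 1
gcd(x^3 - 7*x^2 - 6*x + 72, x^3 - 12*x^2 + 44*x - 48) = x^2 - 10*x + 24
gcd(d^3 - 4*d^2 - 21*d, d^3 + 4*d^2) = d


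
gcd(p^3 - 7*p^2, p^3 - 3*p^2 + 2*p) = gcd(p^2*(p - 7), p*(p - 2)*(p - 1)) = p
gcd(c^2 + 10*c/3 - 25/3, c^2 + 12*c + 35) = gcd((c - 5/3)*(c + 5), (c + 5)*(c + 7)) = c + 5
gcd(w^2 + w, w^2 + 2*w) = w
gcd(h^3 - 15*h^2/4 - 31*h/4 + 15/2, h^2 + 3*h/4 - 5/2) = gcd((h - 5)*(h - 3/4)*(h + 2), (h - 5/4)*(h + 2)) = h + 2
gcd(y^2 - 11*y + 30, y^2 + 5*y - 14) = 1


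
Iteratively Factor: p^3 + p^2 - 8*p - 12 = (p + 2)*(p^2 - p - 6) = (p + 2)^2*(p - 3)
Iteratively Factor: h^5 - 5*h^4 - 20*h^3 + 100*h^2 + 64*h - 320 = (h - 4)*(h^4 - h^3 - 24*h^2 + 4*h + 80) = (h - 4)*(h - 2)*(h^3 + h^2 - 22*h - 40) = (h - 4)*(h - 2)*(h + 2)*(h^2 - h - 20) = (h - 5)*(h - 4)*(h - 2)*(h + 2)*(h + 4)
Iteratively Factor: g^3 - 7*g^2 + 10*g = (g - 5)*(g^2 - 2*g) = (g - 5)*(g - 2)*(g)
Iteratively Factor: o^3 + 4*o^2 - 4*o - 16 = (o + 2)*(o^2 + 2*o - 8) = (o - 2)*(o + 2)*(o + 4)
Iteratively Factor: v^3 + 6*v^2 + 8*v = (v + 4)*(v^2 + 2*v) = (v + 2)*(v + 4)*(v)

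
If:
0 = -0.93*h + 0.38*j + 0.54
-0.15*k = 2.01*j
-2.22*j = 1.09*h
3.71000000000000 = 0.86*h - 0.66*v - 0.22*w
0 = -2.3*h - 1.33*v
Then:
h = 0.48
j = -0.24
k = 3.18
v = -0.84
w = -12.46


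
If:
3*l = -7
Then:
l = -7/3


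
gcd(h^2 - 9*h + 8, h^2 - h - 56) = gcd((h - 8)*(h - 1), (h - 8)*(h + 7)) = h - 8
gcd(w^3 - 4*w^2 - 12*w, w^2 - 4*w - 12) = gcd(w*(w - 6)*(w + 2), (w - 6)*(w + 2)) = w^2 - 4*w - 12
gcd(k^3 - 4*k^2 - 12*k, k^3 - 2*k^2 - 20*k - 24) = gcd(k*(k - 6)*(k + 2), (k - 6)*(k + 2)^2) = k^2 - 4*k - 12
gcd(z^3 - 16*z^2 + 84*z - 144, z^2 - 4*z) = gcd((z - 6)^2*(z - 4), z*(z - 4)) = z - 4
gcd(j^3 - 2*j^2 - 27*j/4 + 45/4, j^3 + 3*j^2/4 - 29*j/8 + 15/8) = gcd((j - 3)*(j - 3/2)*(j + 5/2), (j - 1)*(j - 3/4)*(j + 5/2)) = j + 5/2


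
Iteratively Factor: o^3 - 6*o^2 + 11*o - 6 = (o - 3)*(o^2 - 3*o + 2) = (o - 3)*(o - 2)*(o - 1)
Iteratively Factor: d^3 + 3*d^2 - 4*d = (d - 1)*(d^2 + 4*d) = (d - 1)*(d + 4)*(d)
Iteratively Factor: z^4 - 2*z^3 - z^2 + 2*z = (z - 2)*(z^3 - z) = (z - 2)*(z + 1)*(z^2 - z) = (z - 2)*(z - 1)*(z + 1)*(z)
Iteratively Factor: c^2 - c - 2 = (c - 2)*(c + 1)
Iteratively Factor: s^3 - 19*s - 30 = (s + 3)*(s^2 - 3*s - 10) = (s - 5)*(s + 3)*(s + 2)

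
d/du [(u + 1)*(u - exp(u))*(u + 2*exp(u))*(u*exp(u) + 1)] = (1 - exp(u))*(u + 1)*(u + 2*exp(u))*(u*exp(u) + 1) + (u + 1)^2*(u - exp(u))*(u + 2*exp(u))*exp(u) + (u + 1)*(u - exp(u))*(u*exp(u) + 1)*(2*exp(u) + 1) + (u - exp(u))*(u + 2*exp(u))*(u*exp(u) + 1)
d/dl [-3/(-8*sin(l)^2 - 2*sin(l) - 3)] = -6*(8*sin(l) + 1)*cos(l)/(8*sin(l)^2 + 2*sin(l) + 3)^2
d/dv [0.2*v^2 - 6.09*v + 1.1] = 0.4*v - 6.09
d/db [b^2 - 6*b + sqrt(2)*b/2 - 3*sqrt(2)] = 2*b - 6 + sqrt(2)/2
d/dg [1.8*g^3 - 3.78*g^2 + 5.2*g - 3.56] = 5.4*g^2 - 7.56*g + 5.2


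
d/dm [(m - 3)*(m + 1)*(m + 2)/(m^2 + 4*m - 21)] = (m^2 + 14*m + 19)/(m^2 + 14*m + 49)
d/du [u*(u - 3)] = 2*u - 3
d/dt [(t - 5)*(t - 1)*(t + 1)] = 3*t^2 - 10*t - 1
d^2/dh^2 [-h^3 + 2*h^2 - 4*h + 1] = 4 - 6*h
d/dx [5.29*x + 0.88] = 5.29000000000000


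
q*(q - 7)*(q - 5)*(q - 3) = q^4 - 15*q^3 + 71*q^2 - 105*q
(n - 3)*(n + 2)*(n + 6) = n^3 + 5*n^2 - 12*n - 36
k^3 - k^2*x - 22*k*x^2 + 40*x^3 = (k - 4*x)*(k - 2*x)*(k + 5*x)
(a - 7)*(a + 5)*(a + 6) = a^3 + 4*a^2 - 47*a - 210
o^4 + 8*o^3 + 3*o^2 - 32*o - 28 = (o - 2)*(o + 1)*(o + 2)*(o + 7)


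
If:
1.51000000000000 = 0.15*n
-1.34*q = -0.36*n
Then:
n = 10.07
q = 2.70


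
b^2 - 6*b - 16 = (b - 8)*(b + 2)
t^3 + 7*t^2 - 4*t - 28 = (t - 2)*(t + 2)*(t + 7)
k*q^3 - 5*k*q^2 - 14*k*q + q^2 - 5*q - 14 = (q - 7)*(q + 2)*(k*q + 1)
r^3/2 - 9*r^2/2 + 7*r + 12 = (r/2 + 1/2)*(r - 6)*(r - 4)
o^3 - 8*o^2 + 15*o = o*(o - 5)*(o - 3)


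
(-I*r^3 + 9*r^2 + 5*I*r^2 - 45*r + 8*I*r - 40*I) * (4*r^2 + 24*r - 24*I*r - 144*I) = -4*I*r^5 + 12*r^4 - 4*I*r^4 + 12*r^3 - 64*I*r^3 - 168*r^2 - 184*I*r^2 + 192*r + 5520*I*r - 5760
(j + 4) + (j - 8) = 2*j - 4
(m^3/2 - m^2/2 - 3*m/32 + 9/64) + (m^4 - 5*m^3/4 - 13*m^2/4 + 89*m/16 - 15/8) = m^4 - 3*m^3/4 - 15*m^2/4 + 175*m/32 - 111/64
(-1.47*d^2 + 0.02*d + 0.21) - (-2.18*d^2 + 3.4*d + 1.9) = 0.71*d^2 - 3.38*d - 1.69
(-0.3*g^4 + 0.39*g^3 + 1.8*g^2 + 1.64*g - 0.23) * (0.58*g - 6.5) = -0.174*g^5 + 2.1762*g^4 - 1.491*g^3 - 10.7488*g^2 - 10.7934*g + 1.495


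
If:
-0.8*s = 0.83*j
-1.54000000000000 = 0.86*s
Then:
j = 1.73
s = -1.79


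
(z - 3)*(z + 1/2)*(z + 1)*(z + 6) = z^4 + 9*z^3/2 - 13*z^2 - 51*z/2 - 9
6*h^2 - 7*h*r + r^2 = (-6*h + r)*(-h + r)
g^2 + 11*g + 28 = (g + 4)*(g + 7)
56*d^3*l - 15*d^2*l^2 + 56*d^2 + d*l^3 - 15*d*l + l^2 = (-8*d + l)*(-7*d + l)*(d*l + 1)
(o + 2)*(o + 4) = o^2 + 6*o + 8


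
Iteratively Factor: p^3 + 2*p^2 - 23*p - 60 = (p + 3)*(p^2 - p - 20) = (p + 3)*(p + 4)*(p - 5)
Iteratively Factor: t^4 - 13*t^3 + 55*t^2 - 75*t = (t - 5)*(t^3 - 8*t^2 + 15*t) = (t - 5)^2*(t^2 - 3*t) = t*(t - 5)^2*(t - 3)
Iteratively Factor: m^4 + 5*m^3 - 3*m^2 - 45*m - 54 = (m + 3)*(m^3 + 2*m^2 - 9*m - 18) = (m + 3)^2*(m^2 - m - 6) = (m - 3)*(m + 3)^2*(m + 2)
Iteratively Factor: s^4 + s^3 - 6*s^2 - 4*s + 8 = (s + 2)*(s^3 - s^2 - 4*s + 4) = (s - 1)*(s + 2)*(s^2 - 4) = (s - 2)*(s - 1)*(s + 2)*(s + 2)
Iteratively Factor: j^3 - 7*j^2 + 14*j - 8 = (j - 4)*(j^2 - 3*j + 2) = (j - 4)*(j - 2)*(j - 1)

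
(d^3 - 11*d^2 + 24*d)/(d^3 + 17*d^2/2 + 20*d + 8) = 2*d*(d^2 - 11*d + 24)/(2*d^3 + 17*d^2 + 40*d + 16)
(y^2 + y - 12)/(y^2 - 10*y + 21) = (y + 4)/(y - 7)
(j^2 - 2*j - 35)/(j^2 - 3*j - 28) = (j + 5)/(j + 4)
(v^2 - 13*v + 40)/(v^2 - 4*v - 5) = (v - 8)/(v + 1)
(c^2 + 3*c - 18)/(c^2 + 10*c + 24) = (c - 3)/(c + 4)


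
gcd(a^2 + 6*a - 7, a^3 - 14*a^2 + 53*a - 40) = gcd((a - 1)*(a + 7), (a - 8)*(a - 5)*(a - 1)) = a - 1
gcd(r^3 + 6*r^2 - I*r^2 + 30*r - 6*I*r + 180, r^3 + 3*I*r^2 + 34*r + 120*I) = r^2 - I*r + 30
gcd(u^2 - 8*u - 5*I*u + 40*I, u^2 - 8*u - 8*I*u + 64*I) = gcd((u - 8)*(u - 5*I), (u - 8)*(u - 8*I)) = u - 8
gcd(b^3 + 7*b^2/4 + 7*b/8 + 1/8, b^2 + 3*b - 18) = 1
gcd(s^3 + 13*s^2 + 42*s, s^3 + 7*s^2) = s^2 + 7*s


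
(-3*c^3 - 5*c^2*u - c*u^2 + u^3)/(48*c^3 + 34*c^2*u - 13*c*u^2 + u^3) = (-3*c^2 - 2*c*u + u^2)/(48*c^2 - 14*c*u + u^2)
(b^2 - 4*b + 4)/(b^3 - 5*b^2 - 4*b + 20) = (b - 2)/(b^2 - 3*b - 10)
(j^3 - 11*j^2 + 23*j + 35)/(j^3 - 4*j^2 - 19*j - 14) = (j - 5)/(j + 2)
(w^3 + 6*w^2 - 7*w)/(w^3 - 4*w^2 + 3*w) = (w + 7)/(w - 3)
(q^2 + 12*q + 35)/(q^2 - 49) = (q + 5)/(q - 7)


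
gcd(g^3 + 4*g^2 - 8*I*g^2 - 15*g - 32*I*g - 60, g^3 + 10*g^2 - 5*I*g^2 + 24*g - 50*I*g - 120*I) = g^2 + g*(4 - 5*I) - 20*I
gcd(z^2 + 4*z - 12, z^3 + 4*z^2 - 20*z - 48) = z + 6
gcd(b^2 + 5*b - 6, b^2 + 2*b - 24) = b + 6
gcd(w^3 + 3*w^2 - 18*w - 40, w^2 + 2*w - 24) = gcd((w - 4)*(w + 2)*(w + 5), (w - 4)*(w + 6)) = w - 4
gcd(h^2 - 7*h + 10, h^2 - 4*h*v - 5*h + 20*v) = h - 5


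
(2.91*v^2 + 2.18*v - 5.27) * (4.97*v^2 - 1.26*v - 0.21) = 14.4627*v^4 + 7.168*v^3 - 29.5498*v^2 + 6.1824*v + 1.1067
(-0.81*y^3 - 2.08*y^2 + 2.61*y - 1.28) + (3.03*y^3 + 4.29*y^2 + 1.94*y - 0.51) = 2.22*y^3 + 2.21*y^2 + 4.55*y - 1.79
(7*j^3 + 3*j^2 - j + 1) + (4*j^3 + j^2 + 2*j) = 11*j^3 + 4*j^2 + j + 1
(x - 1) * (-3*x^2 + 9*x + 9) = -3*x^3 + 12*x^2 - 9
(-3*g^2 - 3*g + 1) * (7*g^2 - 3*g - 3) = -21*g^4 - 12*g^3 + 25*g^2 + 6*g - 3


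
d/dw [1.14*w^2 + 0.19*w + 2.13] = 2.28*w + 0.19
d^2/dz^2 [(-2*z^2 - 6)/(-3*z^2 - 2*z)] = 12*(-2*z^3 + 27*z^2 + 18*z + 4)/(z^3*(27*z^3 + 54*z^2 + 36*z + 8))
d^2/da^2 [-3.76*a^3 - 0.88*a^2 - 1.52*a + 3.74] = -22.56*a - 1.76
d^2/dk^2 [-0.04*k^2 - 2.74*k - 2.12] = -0.0800000000000000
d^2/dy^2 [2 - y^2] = -2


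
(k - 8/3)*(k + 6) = k^2 + 10*k/3 - 16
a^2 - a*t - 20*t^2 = (a - 5*t)*(a + 4*t)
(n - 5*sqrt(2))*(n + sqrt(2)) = n^2 - 4*sqrt(2)*n - 10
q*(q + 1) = q^2 + q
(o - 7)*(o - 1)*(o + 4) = o^3 - 4*o^2 - 25*o + 28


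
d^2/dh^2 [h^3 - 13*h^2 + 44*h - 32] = 6*h - 26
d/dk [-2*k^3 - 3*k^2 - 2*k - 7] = -6*k^2 - 6*k - 2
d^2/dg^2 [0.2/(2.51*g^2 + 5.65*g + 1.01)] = (-2.52004*g^2 - 5.6726*g + 0.2*(5.02*g + 5.65)*(10.04*g + 11.3) - 1.01404)/(2.51*g^2 + 5.65*g + 1.01)^3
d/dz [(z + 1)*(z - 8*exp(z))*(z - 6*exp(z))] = -14*z^2*exp(z) + 3*z^2 + 96*z*exp(2*z) - 42*z*exp(z) + 2*z + 144*exp(2*z) - 14*exp(z)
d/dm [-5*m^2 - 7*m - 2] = -10*m - 7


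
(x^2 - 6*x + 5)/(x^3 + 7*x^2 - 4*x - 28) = (x^2 - 6*x + 5)/(x^3 + 7*x^2 - 4*x - 28)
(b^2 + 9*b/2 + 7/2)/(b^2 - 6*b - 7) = (b + 7/2)/(b - 7)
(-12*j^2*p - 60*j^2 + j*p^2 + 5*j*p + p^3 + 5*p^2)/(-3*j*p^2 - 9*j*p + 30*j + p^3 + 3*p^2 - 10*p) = (4*j + p)/(p - 2)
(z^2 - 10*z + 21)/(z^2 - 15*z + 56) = (z - 3)/(z - 8)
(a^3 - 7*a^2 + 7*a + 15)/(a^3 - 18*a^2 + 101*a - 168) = (a^2 - 4*a - 5)/(a^2 - 15*a + 56)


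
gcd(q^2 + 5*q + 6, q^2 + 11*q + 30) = 1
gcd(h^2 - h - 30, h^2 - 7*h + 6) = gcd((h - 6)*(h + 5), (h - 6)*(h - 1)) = h - 6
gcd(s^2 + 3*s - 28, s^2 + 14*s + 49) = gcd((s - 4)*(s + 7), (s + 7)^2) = s + 7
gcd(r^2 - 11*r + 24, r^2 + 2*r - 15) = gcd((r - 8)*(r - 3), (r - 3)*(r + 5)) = r - 3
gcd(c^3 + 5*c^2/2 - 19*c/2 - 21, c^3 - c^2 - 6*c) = c^2 - c - 6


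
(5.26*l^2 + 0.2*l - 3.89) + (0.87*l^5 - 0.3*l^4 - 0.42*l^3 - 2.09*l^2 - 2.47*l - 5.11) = 0.87*l^5 - 0.3*l^4 - 0.42*l^3 + 3.17*l^2 - 2.27*l - 9.0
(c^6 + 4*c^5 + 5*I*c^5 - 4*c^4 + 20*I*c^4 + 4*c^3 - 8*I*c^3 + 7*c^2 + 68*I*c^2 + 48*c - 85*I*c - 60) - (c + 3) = c^6 + 4*c^5 + 5*I*c^5 - 4*c^4 + 20*I*c^4 + 4*c^3 - 8*I*c^3 + 7*c^2 + 68*I*c^2 + 47*c - 85*I*c - 63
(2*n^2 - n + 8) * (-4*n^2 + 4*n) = -8*n^4 + 12*n^3 - 36*n^2 + 32*n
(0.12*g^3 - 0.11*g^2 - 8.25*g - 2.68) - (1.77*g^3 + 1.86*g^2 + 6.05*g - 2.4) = -1.65*g^3 - 1.97*g^2 - 14.3*g - 0.28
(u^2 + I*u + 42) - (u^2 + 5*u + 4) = -5*u + I*u + 38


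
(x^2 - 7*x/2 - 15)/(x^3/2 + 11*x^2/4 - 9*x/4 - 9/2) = 2*(2*x^2 - 7*x - 30)/(2*x^3 + 11*x^2 - 9*x - 18)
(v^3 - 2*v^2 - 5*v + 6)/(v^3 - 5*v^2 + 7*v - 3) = (v + 2)/(v - 1)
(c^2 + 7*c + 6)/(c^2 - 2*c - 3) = (c + 6)/(c - 3)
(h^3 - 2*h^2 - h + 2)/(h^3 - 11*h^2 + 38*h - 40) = (h^2 - 1)/(h^2 - 9*h + 20)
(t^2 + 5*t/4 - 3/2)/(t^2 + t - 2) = (t - 3/4)/(t - 1)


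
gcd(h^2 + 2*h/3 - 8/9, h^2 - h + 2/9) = h - 2/3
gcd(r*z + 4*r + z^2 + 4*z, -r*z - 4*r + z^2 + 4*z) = z + 4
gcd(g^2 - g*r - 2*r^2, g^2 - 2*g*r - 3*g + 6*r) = -g + 2*r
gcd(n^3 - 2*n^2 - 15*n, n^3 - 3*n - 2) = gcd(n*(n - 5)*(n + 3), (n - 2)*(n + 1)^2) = 1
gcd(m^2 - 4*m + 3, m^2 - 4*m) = 1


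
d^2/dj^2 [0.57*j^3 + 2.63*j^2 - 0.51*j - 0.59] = 3.42*j + 5.26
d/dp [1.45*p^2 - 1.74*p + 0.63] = 2.9*p - 1.74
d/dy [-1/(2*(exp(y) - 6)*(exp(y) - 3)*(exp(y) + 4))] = ((exp(y) - 6)*(exp(y) - 3) + (exp(y) - 6)*(exp(y) + 4) + (exp(y) - 3)*(exp(y) + 4))*exp(y)/(2*(exp(y) - 6)^2*(exp(y) - 3)^2*(exp(y) + 4)^2)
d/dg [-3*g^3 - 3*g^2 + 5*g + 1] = -9*g^2 - 6*g + 5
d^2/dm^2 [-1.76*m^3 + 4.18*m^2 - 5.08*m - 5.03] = 8.36 - 10.56*m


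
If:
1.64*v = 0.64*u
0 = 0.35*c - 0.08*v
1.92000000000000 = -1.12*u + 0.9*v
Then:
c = -0.22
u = -2.50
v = -0.97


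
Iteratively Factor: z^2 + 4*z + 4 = (z + 2)*(z + 2)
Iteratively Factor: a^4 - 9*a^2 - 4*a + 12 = (a - 1)*(a^3 + a^2 - 8*a - 12) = (a - 1)*(a + 2)*(a^2 - a - 6) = (a - 3)*(a - 1)*(a + 2)*(a + 2)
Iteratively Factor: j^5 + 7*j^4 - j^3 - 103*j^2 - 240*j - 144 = (j + 4)*(j^4 + 3*j^3 - 13*j^2 - 51*j - 36) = (j + 3)*(j + 4)*(j^3 - 13*j - 12) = (j - 4)*(j + 3)*(j + 4)*(j^2 + 4*j + 3) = (j - 4)*(j + 3)^2*(j + 4)*(j + 1)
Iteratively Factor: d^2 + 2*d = (d)*(d + 2)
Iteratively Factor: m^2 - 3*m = (m)*(m - 3)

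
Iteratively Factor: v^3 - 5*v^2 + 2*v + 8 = (v - 2)*(v^2 - 3*v - 4) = (v - 2)*(v + 1)*(v - 4)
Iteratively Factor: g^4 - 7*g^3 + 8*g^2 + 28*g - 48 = (g - 3)*(g^3 - 4*g^2 - 4*g + 16) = (g - 3)*(g - 2)*(g^2 - 2*g - 8) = (g - 4)*(g - 3)*(g - 2)*(g + 2)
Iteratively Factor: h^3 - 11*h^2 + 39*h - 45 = (h - 5)*(h^2 - 6*h + 9) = (h - 5)*(h - 3)*(h - 3)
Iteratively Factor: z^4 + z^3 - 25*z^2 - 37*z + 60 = (z + 3)*(z^3 - 2*z^2 - 19*z + 20) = (z + 3)*(z + 4)*(z^2 - 6*z + 5) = (z - 5)*(z + 3)*(z + 4)*(z - 1)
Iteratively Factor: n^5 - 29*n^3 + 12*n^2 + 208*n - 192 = (n - 3)*(n^4 + 3*n^3 - 20*n^2 - 48*n + 64) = (n - 3)*(n + 4)*(n^3 - n^2 - 16*n + 16) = (n - 4)*(n - 3)*(n + 4)*(n^2 + 3*n - 4) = (n - 4)*(n - 3)*(n + 4)^2*(n - 1)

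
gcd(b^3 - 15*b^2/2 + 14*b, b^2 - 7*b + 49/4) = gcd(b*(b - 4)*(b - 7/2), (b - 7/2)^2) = b - 7/2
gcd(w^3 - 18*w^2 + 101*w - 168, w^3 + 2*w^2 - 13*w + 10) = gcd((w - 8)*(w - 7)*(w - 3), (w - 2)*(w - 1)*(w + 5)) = 1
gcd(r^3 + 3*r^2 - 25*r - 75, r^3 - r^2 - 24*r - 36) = r + 3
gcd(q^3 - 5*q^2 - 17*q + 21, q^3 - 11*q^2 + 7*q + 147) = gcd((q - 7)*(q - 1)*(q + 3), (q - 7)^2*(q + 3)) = q^2 - 4*q - 21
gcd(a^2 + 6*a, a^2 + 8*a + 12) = a + 6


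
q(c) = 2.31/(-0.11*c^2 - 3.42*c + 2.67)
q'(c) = 2.31*(0.22*c + 3.42)/(-0.11*c^2 - 3.42*c + 2.67)^2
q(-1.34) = 0.33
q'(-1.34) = 0.15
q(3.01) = -0.27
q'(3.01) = 0.13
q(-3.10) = 0.19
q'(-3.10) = 0.04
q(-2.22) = 0.24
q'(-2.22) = 0.07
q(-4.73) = 0.14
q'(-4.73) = 0.02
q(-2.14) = 0.24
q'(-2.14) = 0.08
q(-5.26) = 0.13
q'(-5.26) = 0.02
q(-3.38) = 0.18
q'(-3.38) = 0.04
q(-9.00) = 0.09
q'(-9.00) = 0.01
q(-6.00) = 0.12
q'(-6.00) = 0.01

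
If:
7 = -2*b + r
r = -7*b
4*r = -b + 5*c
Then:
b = -7/9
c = 21/5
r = 49/9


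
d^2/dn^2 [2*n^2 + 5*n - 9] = 4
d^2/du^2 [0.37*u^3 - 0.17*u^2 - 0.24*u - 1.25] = 2.22*u - 0.34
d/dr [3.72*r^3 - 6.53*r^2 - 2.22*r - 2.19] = 11.16*r^2 - 13.06*r - 2.22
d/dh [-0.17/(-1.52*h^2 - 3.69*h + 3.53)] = (-0.5168*h - 0.6273)/(1.52*h^2 + 3.69*h - 3.53)^2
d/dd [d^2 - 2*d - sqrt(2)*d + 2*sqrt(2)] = 2*d - 2 - sqrt(2)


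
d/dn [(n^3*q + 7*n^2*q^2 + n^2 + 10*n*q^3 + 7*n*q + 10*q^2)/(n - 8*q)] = (2*n^3*q - 17*n^2*q^2 + n^2 - 112*n*q^3 - 16*n*q - 80*q^4 - 66*q^2)/(n^2 - 16*n*q + 64*q^2)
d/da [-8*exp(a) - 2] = -8*exp(a)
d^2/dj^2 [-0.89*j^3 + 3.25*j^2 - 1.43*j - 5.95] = 6.5 - 5.34*j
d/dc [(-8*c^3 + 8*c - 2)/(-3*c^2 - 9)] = 4*(2*c^4 + 20*c^2 - c - 6)/(3*(c^4 + 6*c^2 + 9))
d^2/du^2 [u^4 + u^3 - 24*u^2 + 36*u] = 12*u^2 + 6*u - 48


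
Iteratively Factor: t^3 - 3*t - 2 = (t - 2)*(t^2 + 2*t + 1) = (t - 2)*(t + 1)*(t + 1)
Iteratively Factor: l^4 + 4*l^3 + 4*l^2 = (l + 2)*(l^3 + 2*l^2) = (l + 2)^2*(l^2) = l*(l + 2)^2*(l)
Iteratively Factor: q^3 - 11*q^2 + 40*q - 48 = (q - 4)*(q^2 - 7*q + 12) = (q - 4)^2*(q - 3)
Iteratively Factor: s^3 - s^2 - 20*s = (s)*(s^2 - s - 20) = s*(s + 4)*(s - 5)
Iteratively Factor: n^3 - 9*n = (n - 3)*(n^2 + 3*n) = n*(n - 3)*(n + 3)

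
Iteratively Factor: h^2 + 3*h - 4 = (h + 4)*(h - 1)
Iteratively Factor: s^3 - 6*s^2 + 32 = (s - 4)*(s^2 - 2*s - 8) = (s - 4)*(s + 2)*(s - 4)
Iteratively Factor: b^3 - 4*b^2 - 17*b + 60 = (b + 4)*(b^2 - 8*b + 15) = (b - 3)*(b + 4)*(b - 5)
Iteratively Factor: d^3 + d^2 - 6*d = (d)*(d^2 + d - 6) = d*(d + 3)*(d - 2)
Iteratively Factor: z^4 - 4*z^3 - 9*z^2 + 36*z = (z + 3)*(z^3 - 7*z^2 + 12*z) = z*(z + 3)*(z^2 - 7*z + 12) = z*(z - 4)*(z + 3)*(z - 3)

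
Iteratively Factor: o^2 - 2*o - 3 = (o - 3)*(o + 1)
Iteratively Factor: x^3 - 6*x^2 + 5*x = (x - 1)*(x^2 - 5*x) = x*(x - 1)*(x - 5)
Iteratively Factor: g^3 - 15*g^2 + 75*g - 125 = (g - 5)*(g^2 - 10*g + 25) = (g - 5)^2*(g - 5)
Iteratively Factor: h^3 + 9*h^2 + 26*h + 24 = (h + 3)*(h^2 + 6*h + 8) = (h + 2)*(h + 3)*(h + 4)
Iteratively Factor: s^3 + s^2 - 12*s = (s - 3)*(s^2 + 4*s) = (s - 3)*(s + 4)*(s)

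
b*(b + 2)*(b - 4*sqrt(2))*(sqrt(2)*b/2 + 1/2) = sqrt(2)*b^4/2 - 7*b^3/2 + sqrt(2)*b^3 - 7*b^2 - 2*sqrt(2)*b^2 - 4*sqrt(2)*b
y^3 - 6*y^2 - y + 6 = (y - 6)*(y - 1)*(y + 1)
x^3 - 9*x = x*(x - 3)*(x + 3)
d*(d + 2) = d^2 + 2*d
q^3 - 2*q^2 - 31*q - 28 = (q - 7)*(q + 1)*(q + 4)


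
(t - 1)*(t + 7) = t^2 + 6*t - 7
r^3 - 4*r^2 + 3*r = r*(r - 3)*(r - 1)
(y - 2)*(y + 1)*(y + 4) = y^3 + 3*y^2 - 6*y - 8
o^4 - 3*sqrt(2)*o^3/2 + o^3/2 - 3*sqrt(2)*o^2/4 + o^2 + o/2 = o*(o + 1/2)*(o - sqrt(2))*(o - sqrt(2)/2)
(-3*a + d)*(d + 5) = -3*a*d - 15*a + d^2 + 5*d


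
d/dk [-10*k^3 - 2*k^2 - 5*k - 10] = -30*k^2 - 4*k - 5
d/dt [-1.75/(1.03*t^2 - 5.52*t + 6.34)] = (3.605*t - 9.66)/(1.03*t^2 - 5.52*t + 6.34)^2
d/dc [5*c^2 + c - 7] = 10*c + 1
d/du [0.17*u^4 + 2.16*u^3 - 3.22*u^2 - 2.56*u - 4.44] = 0.68*u^3 + 6.48*u^2 - 6.44*u - 2.56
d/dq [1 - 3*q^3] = -9*q^2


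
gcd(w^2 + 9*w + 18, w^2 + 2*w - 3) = w + 3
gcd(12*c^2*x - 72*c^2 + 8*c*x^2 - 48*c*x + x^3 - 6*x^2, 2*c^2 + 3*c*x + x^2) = 2*c + x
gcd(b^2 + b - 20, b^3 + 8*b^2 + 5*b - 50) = b + 5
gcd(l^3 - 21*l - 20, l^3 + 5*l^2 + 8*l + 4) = l + 1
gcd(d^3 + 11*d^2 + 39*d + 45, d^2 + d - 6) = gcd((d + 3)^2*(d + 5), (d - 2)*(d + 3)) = d + 3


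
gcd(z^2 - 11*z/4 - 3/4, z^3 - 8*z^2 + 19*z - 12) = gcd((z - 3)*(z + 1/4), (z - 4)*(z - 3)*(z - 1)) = z - 3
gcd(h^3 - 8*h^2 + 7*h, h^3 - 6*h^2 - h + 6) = h - 1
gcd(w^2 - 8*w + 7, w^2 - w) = w - 1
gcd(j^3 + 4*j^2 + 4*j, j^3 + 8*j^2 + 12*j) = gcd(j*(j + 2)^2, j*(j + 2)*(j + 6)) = j^2 + 2*j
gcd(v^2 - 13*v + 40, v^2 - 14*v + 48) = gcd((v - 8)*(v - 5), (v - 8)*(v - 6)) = v - 8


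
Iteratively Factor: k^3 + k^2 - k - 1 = (k + 1)*(k^2 - 1) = (k - 1)*(k + 1)*(k + 1)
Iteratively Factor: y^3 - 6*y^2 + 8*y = (y - 2)*(y^2 - 4*y) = y*(y - 2)*(y - 4)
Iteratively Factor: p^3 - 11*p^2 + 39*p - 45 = (p - 3)*(p^2 - 8*p + 15) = (p - 5)*(p - 3)*(p - 3)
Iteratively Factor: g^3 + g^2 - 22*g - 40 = (g + 4)*(g^2 - 3*g - 10) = (g + 2)*(g + 4)*(g - 5)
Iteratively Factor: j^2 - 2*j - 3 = (j + 1)*(j - 3)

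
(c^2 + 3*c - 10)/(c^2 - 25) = (c - 2)/(c - 5)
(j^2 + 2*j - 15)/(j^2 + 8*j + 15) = (j - 3)/(j + 3)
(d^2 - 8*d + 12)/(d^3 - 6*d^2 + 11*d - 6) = (d - 6)/(d^2 - 4*d + 3)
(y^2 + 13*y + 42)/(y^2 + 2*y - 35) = (y + 6)/(y - 5)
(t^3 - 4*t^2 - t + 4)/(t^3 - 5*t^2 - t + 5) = (t - 4)/(t - 5)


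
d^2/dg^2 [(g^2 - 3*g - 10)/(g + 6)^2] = 6*(14 - 5*g)/(g^4 + 24*g^3 + 216*g^2 + 864*g + 1296)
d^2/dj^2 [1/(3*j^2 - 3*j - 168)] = 2*(j^2 - j - (2*j - 1)^2 - 56)/(3*(-j^2 + j + 56)^3)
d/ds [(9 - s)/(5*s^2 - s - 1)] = (-5*s^2 + s + (s - 9)*(10*s - 1) + 1)/(-5*s^2 + s + 1)^2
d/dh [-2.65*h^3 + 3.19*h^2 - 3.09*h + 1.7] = -7.95*h^2 + 6.38*h - 3.09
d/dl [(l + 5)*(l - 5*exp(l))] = l - (l + 5)*(5*exp(l) - 1) - 5*exp(l)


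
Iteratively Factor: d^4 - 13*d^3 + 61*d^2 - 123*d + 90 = (d - 3)*(d^3 - 10*d^2 + 31*d - 30) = (d - 3)*(d - 2)*(d^2 - 8*d + 15) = (d - 3)^2*(d - 2)*(d - 5)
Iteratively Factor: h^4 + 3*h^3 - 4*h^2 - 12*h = (h + 2)*(h^3 + h^2 - 6*h) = (h + 2)*(h + 3)*(h^2 - 2*h) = (h - 2)*(h + 2)*(h + 3)*(h)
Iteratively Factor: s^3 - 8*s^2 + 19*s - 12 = (s - 4)*(s^2 - 4*s + 3) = (s - 4)*(s - 3)*(s - 1)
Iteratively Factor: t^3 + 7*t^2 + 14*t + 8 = (t + 2)*(t^2 + 5*t + 4) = (t + 1)*(t + 2)*(t + 4)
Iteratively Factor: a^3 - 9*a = (a + 3)*(a^2 - 3*a) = a*(a + 3)*(a - 3)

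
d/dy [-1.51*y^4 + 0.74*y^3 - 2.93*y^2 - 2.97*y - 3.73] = -6.04*y^3 + 2.22*y^2 - 5.86*y - 2.97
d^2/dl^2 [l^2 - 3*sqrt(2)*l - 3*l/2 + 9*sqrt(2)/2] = 2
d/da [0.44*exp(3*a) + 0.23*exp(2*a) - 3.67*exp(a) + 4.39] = (1.32*exp(2*a) + 0.46*exp(a) - 3.67)*exp(a)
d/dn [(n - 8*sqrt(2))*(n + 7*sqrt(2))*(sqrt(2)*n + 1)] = 3*sqrt(2)*n^2 - 2*n - 113*sqrt(2)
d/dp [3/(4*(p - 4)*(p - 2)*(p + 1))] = 3*(-3*p^2 + 10*p - 2)/(4*(p^6 - 10*p^5 + 29*p^4 - 4*p^3 - 76*p^2 + 32*p + 64))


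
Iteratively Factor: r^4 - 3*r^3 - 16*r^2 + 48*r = (r + 4)*(r^3 - 7*r^2 + 12*r) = (r - 4)*(r + 4)*(r^2 - 3*r) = (r - 4)*(r - 3)*(r + 4)*(r)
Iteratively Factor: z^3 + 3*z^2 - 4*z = (z)*(z^2 + 3*z - 4) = z*(z - 1)*(z + 4)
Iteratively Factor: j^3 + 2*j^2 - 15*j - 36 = (j + 3)*(j^2 - j - 12) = (j + 3)^2*(j - 4)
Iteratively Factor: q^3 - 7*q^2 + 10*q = (q)*(q^2 - 7*q + 10) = q*(q - 2)*(q - 5)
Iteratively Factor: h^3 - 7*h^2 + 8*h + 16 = (h - 4)*(h^2 - 3*h - 4) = (h - 4)^2*(h + 1)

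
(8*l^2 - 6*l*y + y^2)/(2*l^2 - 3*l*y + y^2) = (-4*l + y)/(-l + y)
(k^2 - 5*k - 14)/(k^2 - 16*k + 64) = (k^2 - 5*k - 14)/(k^2 - 16*k + 64)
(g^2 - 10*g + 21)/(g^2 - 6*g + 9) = (g - 7)/(g - 3)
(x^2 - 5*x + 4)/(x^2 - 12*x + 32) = (x - 1)/(x - 8)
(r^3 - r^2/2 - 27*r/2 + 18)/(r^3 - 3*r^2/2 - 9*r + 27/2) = (r + 4)/(r + 3)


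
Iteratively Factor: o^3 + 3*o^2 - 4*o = (o - 1)*(o^2 + 4*o) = (o - 1)*(o + 4)*(o)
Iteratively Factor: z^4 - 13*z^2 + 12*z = (z - 3)*(z^3 + 3*z^2 - 4*z) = z*(z - 3)*(z^2 + 3*z - 4) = z*(z - 3)*(z - 1)*(z + 4)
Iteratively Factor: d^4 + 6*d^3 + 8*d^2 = (d + 2)*(d^3 + 4*d^2) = d*(d + 2)*(d^2 + 4*d) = d*(d + 2)*(d + 4)*(d)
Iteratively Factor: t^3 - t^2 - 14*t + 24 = (t - 3)*(t^2 + 2*t - 8) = (t - 3)*(t + 4)*(t - 2)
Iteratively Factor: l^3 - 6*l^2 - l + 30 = (l + 2)*(l^2 - 8*l + 15) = (l - 3)*(l + 2)*(l - 5)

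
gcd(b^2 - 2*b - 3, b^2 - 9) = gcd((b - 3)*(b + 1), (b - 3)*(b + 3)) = b - 3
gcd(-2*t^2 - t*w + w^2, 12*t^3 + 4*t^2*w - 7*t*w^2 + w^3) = 2*t^2 + t*w - w^2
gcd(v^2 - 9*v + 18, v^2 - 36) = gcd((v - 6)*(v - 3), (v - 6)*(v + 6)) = v - 6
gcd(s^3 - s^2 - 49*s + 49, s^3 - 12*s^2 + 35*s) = s - 7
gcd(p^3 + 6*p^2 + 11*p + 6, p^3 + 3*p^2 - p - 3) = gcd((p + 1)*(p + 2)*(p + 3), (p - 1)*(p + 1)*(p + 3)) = p^2 + 4*p + 3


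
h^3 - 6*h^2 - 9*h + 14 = (h - 7)*(h - 1)*(h + 2)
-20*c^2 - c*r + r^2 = (-5*c + r)*(4*c + r)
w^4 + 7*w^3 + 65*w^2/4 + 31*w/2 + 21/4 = (w + 1)^2*(w + 3/2)*(w + 7/2)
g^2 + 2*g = g*(g + 2)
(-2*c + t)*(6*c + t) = -12*c^2 + 4*c*t + t^2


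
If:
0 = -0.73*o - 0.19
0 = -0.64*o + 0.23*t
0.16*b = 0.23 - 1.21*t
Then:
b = 6.91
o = -0.26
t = -0.72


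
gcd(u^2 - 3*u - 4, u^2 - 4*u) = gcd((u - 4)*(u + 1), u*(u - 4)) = u - 4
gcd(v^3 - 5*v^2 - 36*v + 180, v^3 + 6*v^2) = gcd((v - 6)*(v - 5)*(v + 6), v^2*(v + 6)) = v + 6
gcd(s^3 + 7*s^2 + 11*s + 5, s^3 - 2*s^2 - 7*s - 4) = s^2 + 2*s + 1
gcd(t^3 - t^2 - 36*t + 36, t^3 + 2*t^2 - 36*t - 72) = t^2 - 36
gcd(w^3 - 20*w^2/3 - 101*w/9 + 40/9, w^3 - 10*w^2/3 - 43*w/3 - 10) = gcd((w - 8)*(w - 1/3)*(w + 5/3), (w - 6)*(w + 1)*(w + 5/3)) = w + 5/3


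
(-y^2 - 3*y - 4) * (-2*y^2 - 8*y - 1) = 2*y^4 + 14*y^3 + 33*y^2 + 35*y + 4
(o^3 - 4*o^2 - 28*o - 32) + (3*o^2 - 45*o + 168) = o^3 - o^2 - 73*o + 136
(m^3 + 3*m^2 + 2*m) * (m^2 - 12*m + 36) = m^5 - 9*m^4 + 2*m^3 + 84*m^2 + 72*m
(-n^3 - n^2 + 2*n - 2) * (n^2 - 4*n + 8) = -n^5 + 3*n^4 - 2*n^3 - 18*n^2 + 24*n - 16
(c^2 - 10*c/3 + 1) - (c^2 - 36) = 37 - 10*c/3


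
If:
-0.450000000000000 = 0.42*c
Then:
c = -1.07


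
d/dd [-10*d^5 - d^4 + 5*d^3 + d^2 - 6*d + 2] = -50*d^4 - 4*d^3 + 15*d^2 + 2*d - 6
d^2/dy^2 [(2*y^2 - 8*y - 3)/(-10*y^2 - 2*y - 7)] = 24*(70*y^3 + 110*y^2 - 125*y - 34)/(1000*y^6 + 600*y^5 + 2220*y^4 + 848*y^3 + 1554*y^2 + 294*y + 343)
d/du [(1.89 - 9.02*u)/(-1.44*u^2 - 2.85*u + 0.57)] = (-12.9888*u^2 + 5.4432*u + 0.245100000000001)/(2.0736*u^4 + 8.208*u^3 + 6.4809*u^2 - 3.249*u + 0.3249)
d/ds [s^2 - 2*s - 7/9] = 2*s - 2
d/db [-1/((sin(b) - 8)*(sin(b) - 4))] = 2*(sin(b) - 6)*cos(b)/((sin(b) - 8)^2*(sin(b) - 4)^2)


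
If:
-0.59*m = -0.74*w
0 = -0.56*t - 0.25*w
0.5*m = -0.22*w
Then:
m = 0.00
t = 0.00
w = 0.00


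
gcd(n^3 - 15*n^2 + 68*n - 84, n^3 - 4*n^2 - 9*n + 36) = 1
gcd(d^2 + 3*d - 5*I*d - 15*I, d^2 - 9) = d + 3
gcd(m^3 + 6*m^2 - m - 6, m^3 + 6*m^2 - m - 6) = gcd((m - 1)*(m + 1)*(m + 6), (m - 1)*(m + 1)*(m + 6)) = m^3 + 6*m^2 - m - 6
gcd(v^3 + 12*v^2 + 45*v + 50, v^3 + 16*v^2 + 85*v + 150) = v^2 + 10*v + 25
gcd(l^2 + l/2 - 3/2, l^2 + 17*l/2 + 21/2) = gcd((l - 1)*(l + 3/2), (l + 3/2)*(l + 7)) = l + 3/2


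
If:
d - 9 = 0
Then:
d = 9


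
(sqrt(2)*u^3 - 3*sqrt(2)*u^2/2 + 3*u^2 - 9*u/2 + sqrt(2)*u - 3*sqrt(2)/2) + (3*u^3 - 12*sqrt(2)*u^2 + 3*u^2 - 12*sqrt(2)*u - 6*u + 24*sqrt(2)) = sqrt(2)*u^3 + 3*u^3 - 27*sqrt(2)*u^2/2 + 6*u^2 - 11*sqrt(2)*u - 21*u/2 + 45*sqrt(2)/2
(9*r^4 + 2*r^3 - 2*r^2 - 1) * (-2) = -18*r^4 - 4*r^3 + 4*r^2 + 2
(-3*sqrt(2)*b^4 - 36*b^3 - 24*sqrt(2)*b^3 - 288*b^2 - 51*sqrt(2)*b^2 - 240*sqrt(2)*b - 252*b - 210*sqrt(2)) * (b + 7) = -3*sqrt(2)*b^5 - 45*sqrt(2)*b^4 - 36*b^4 - 540*b^3 - 219*sqrt(2)*b^3 - 2268*b^2 - 597*sqrt(2)*b^2 - 1890*sqrt(2)*b - 1764*b - 1470*sqrt(2)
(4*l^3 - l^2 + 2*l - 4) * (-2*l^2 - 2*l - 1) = -8*l^5 - 6*l^4 - 6*l^3 + 5*l^2 + 6*l + 4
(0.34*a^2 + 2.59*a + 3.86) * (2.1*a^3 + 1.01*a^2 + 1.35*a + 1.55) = 0.714*a^5 + 5.7824*a^4 + 11.1809*a^3 + 7.9221*a^2 + 9.2255*a + 5.983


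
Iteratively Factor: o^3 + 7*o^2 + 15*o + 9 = (o + 3)*(o^2 + 4*o + 3) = (o + 3)^2*(o + 1)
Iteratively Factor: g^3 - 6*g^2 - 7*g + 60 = (g - 5)*(g^2 - g - 12) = (g - 5)*(g - 4)*(g + 3)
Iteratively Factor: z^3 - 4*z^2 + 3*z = (z)*(z^2 - 4*z + 3) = z*(z - 1)*(z - 3)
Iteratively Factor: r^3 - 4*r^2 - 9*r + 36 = (r + 3)*(r^2 - 7*r + 12) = (r - 4)*(r + 3)*(r - 3)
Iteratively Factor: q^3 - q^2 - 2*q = (q - 2)*(q^2 + q) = (q - 2)*(q + 1)*(q)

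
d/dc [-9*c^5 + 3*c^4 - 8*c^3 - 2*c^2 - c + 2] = -45*c^4 + 12*c^3 - 24*c^2 - 4*c - 1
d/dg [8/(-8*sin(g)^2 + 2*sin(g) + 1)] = 16*(8*sin(g) - 1)*cos(g)/(-8*sin(g)^2 + 2*sin(g) + 1)^2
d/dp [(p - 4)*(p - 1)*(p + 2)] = 3*p^2 - 6*p - 6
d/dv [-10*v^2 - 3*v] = -20*v - 3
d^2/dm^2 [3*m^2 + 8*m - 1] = 6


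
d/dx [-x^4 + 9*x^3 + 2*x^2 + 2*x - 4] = -4*x^3 + 27*x^2 + 4*x + 2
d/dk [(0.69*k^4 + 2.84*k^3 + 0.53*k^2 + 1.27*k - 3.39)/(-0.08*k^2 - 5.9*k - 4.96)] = (-0.1104*k^5 - 12.4402*k^4 - 47.2016*k^3 - 45.2846*k^2 - 5.8*k - 26.3002)/(0.0064*k^4 + 0.944*k^3 + 35.6036*k^2 + 58.528*k + 24.6016)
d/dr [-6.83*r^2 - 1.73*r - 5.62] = -13.66*r - 1.73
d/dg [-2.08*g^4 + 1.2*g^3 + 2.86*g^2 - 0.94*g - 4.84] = -8.32*g^3 + 3.6*g^2 + 5.72*g - 0.94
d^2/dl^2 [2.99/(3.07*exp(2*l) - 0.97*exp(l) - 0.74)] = ((2.9003 - 36.7172*exp(l))*(-3.07*exp(2*l) + 0.97*exp(l) + 0.74) - 2.99*(6.14*exp(l) - 0.97)*(12.28*exp(l) - 1.94)*exp(l))*exp(l)/(-3.07*exp(2*l) + 0.97*exp(l) + 0.74)^3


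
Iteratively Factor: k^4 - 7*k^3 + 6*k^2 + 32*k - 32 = (k + 2)*(k^3 - 9*k^2 + 24*k - 16) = (k - 4)*(k + 2)*(k^2 - 5*k + 4) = (k - 4)^2*(k + 2)*(k - 1)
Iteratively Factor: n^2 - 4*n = (n - 4)*(n)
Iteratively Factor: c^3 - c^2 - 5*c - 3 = (c + 1)*(c^2 - 2*c - 3) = (c - 3)*(c + 1)*(c + 1)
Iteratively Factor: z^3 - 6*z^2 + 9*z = (z)*(z^2 - 6*z + 9) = z*(z - 3)*(z - 3)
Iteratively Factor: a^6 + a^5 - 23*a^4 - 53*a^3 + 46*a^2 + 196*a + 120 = (a + 1)*(a^5 - 23*a^3 - 30*a^2 + 76*a + 120) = (a + 1)*(a + 2)*(a^4 - 2*a^3 - 19*a^2 + 8*a + 60) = (a - 2)*(a + 1)*(a + 2)*(a^3 - 19*a - 30) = (a - 5)*(a - 2)*(a + 1)*(a + 2)*(a^2 + 5*a + 6) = (a - 5)*(a - 2)*(a + 1)*(a + 2)^2*(a + 3)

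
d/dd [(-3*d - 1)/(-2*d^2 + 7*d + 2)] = (-6*d^2 - 4*d + 1)/(4*d^4 - 28*d^3 + 41*d^2 + 28*d + 4)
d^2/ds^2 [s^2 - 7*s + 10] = 2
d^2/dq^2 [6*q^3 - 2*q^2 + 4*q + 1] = 36*q - 4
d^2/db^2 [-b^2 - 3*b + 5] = -2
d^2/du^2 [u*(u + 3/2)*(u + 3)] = 6*u + 9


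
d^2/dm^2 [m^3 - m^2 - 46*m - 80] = 6*m - 2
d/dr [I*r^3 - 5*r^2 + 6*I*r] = 3*I*r^2 - 10*r + 6*I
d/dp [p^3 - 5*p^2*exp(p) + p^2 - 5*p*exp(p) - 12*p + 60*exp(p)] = -5*p^2*exp(p) + 3*p^2 - 15*p*exp(p) + 2*p + 55*exp(p) - 12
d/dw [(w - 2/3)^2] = 2*w - 4/3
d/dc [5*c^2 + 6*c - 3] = 10*c + 6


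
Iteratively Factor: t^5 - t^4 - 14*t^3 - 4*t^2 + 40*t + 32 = (t - 2)*(t^4 + t^3 - 12*t^2 - 28*t - 16) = (t - 2)*(t + 2)*(t^3 - t^2 - 10*t - 8) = (t - 2)*(t + 1)*(t + 2)*(t^2 - 2*t - 8) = (t - 2)*(t + 1)*(t + 2)^2*(t - 4)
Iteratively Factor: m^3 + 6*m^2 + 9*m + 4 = (m + 1)*(m^2 + 5*m + 4) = (m + 1)^2*(m + 4)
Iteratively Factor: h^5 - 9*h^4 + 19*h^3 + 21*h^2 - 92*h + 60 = (h - 2)*(h^4 - 7*h^3 + 5*h^2 + 31*h - 30) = (h - 2)*(h + 2)*(h^3 - 9*h^2 + 23*h - 15) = (h - 2)*(h - 1)*(h + 2)*(h^2 - 8*h + 15) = (h - 5)*(h - 2)*(h - 1)*(h + 2)*(h - 3)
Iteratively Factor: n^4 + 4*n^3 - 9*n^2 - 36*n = (n)*(n^3 + 4*n^2 - 9*n - 36) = n*(n + 4)*(n^2 - 9) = n*(n - 3)*(n + 4)*(n + 3)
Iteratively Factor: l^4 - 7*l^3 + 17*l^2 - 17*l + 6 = (l - 1)*(l^3 - 6*l^2 + 11*l - 6) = (l - 2)*(l - 1)*(l^2 - 4*l + 3) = (l - 2)*(l - 1)^2*(l - 3)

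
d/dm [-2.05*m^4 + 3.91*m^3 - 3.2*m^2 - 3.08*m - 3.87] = -8.2*m^3 + 11.73*m^2 - 6.4*m - 3.08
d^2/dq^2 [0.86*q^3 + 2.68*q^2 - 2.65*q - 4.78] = 5.16*q + 5.36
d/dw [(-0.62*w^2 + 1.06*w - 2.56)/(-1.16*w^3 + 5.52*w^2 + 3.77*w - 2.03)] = (-0.7192*w^4 + 2.4592*w^3 - 17.0974*w^2 + 30.7796*w + 7.4994)/(1.3456*w^6 - 12.8064*w^5 + 21.724*w^4 + 46.3304*w^3 - 8.1983*w^2 - 15.3062*w + 4.1209)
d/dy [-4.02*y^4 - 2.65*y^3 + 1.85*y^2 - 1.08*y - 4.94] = -16.08*y^3 - 7.95*y^2 + 3.7*y - 1.08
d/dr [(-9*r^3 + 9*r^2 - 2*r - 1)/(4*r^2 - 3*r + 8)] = (-36*r^4 + 54*r^3 - 235*r^2 + 152*r - 19)/(16*r^4 - 24*r^3 + 73*r^2 - 48*r + 64)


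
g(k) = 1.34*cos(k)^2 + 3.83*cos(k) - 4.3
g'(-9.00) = 0.57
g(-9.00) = -6.68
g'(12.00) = 3.27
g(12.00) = -0.11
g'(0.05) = -0.33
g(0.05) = 0.86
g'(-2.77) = 0.48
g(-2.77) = -6.71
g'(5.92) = 2.25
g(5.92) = 0.45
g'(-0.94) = 4.37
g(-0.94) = -1.57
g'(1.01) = -4.45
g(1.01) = -1.88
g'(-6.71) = 2.60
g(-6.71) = 0.30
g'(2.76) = -0.50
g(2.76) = -6.70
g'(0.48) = -2.87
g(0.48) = 0.15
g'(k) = -2.68*sin(k)*cos(k) - 3.83*sin(k)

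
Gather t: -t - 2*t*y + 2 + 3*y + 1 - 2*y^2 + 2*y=t*(-2*y - 1) - 2*y^2 + 5*y + 3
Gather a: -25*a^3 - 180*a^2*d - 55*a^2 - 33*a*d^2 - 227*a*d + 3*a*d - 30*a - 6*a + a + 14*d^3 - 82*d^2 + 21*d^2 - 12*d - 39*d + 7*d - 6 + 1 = -25*a^3 + a^2*(-180*d - 55) + a*(-33*d^2 - 224*d - 35) + 14*d^3 - 61*d^2 - 44*d - 5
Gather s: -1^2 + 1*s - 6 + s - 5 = 2*s - 12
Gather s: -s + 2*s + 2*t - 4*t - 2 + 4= s - 2*t + 2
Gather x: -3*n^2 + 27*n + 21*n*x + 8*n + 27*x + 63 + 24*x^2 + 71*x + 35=-3*n^2 + 35*n + 24*x^2 + x*(21*n + 98) + 98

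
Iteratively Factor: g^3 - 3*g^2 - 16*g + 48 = (g - 3)*(g^2 - 16) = (g - 4)*(g - 3)*(g + 4)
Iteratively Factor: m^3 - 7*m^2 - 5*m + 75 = (m - 5)*(m^2 - 2*m - 15) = (m - 5)*(m + 3)*(m - 5)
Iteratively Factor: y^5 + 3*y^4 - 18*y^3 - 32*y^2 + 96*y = (y)*(y^4 + 3*y^3 - 18*y^2 - 32*y + 96) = y*(y + 4)*(y^3 - y^2 - 14*y + 24) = y*(y + 4)^2*(y^2 - 5*y + 6) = y*(y - 3)*(y + 4)^2*(y - 2)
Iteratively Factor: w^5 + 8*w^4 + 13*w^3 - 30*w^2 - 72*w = (w + 3)*(w^4 + 5*w^3 - 2*w^2 - 24*w) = (w + 3)^2*(w^3 + 2*w^2 - 8*w) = (w + 3)^2*(w + 4)*(w^2 - 2*w) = w*(w + 3)^2*(w + 4)*(w - 2)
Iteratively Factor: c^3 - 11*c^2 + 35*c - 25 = (c - 5)*(c^2 - 6*c + 5) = (c - 5)*(c - 1)*(c - 5)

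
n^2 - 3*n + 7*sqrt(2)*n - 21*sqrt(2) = (n - 3)*(n + 7*sqrt(2))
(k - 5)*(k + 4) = k^2 - k - 20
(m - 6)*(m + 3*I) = m^2 - 6*m + 3*I*m - 18*I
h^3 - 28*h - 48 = (h - 6)*(h + 2)*(h + 4)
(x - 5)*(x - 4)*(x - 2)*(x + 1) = x^4 - 10*x^3 + 27*x^2 - 2*x - 40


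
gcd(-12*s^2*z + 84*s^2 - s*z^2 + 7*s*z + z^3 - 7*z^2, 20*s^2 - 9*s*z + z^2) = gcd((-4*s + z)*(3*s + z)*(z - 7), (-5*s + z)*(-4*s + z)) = -4*s + z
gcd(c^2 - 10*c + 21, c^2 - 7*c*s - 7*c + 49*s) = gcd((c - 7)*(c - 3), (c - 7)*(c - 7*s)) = c - 7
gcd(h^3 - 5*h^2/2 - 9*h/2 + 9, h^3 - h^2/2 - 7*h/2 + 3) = h^2 + h/2 - 3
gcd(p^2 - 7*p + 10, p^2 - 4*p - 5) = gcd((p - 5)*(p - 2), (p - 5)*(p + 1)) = p - 5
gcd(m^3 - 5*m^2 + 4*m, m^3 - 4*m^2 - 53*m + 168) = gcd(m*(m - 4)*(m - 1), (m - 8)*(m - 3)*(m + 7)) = 1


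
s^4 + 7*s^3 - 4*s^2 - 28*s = s*(s - 2)*(s + 2)*(s + 7)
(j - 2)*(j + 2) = j^2 - 4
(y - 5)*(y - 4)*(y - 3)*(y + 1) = y^4 - 11*y^3 + 35*y^2 - 13*y - 60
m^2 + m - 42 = (m - 6)*(m + 7)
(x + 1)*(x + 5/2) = x^2 + 7*x/2 + 5/2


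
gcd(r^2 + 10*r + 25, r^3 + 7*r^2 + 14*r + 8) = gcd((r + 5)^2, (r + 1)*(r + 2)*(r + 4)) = 1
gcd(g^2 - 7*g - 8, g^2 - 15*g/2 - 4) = g - 8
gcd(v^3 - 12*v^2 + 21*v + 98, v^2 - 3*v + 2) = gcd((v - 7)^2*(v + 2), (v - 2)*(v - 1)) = 1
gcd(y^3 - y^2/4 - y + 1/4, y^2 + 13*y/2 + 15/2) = 1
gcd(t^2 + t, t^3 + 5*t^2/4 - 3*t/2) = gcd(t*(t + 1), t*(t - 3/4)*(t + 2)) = t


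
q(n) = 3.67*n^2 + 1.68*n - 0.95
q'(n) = 7.34*n + 1.68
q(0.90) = 3.53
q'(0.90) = 8.29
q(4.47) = 79.89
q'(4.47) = 34.49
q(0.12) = -0.70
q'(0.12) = 2.56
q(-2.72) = 21.63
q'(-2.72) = -18.28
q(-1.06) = 1.39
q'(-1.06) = -6.10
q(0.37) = 0.17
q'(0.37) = 4.40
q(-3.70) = 43.08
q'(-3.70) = -25.48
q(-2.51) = 17.95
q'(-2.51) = -16.74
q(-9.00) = 281.20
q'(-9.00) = -64.38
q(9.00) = 311.44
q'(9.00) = 67.74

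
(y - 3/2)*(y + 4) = y^2 + 5*y/2 - 6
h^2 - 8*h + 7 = (h - 7)*(h - 1)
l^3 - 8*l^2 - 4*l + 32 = (l - 8)*(l - 2)*(l + 2)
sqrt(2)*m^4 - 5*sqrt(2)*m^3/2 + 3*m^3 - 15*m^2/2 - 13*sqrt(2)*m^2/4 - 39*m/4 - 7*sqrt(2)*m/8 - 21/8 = (m - 7/2)*(m + 1/2)*(m + 3*sqrt(2)/2)*(sqrt(2)*m + sqrt(2)/2)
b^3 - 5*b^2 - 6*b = b*(b - 6)*(b + 1)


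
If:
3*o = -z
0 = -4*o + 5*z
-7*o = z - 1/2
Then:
No Solution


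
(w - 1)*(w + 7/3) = w^2 + 4*w/3 - 7/3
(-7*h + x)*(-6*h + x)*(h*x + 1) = 42*h^3*x - 13*h^2*x^2 + 42*h^2 + h*x^3 - 13*h*x + x^2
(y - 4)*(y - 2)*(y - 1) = y^3 - 7*y^2 + 14*y - 8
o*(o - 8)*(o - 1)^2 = o^4 - 10*o^3 + 17*o^2 - 8*o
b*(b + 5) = b^2 + 5*b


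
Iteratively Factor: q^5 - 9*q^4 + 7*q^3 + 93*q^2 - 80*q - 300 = (q - 5)*(q^4 - 4*q^3 - 13*q^2 + 28*q + 60) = (q - 5)^2*(q^3 + q^2 - 8*q - 12) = (q - 5)^2*(q + 2)*(q^2 - q - 6) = (q - 5)^2*(q - 3)*(q + 2)*(q + 2)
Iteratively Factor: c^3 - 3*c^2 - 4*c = (c + 1)*(c^2 - 4*c) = c*(c + 1)*(c - 4)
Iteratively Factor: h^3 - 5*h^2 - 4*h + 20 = (h + 2)*(h^2 - 7*h + 10) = (h - 2)*(h + 2)*(h - 5)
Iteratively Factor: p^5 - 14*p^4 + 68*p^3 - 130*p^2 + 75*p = (p - 5)*(p^4 - 9*p^3 + 23*p^2 - 15*p) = (p - 5)*(p - 3)*(p^3 - 6*p^2 + 5*p) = (p - 5)^2*(p - 3)*(p^2 - p) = (p - 5)^2*(p - 3)*(p - 1)*(p)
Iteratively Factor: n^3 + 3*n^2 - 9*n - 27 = (n + 3)*(n^2 - 9) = (n - 3)*(n + 3)*(n + 3)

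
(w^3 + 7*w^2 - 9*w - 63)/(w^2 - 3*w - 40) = (-w^3 - 7*w^2 + 9*w + 63)/(-w^2 + 3*w + 40)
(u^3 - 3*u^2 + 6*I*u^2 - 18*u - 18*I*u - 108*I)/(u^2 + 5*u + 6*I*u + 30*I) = (u^2 - 3*u - 18)/(u + 5)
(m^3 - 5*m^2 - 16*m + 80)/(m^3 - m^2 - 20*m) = (m - 4)/m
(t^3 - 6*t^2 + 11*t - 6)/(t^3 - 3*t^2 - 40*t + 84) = (t^2 - 4*t + 3)/(t^2 - t - 42)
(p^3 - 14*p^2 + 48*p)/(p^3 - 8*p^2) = (p - 6)/p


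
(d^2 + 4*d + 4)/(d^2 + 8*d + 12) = (d + 2)/(d + 6)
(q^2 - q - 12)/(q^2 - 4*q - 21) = (q - 4)/(q - 7)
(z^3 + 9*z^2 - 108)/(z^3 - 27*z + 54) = (z + 6)/(z - 3)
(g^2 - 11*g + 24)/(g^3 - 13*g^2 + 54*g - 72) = (g - 8)/(g^2 - 10*g + 24)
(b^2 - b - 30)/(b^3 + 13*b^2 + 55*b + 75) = (b - 6)/(b^2 + 8*b + 15)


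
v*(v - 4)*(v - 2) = v^3 - 6*v^2 + 8*v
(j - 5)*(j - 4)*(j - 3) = j^3 - 12*j^2 + 47*j - 60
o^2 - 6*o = o*(o - 6)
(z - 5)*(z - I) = z^2 - 5*z - I*z + 5*I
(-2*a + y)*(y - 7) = -2*a*y + 14*a + y^2 - 7*y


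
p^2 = p^2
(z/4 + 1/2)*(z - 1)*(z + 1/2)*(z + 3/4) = z^4/4 + 9*z^3/16 - 3*z^2/32 - 17*z/32 - 3/16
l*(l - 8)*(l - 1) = l^3 - 9*l^2 + 8*l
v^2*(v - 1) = v^3 - v^2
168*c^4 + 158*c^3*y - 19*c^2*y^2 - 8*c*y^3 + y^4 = (-7*c + y)*(-6*c + y)*(c + y)*(4*c + y)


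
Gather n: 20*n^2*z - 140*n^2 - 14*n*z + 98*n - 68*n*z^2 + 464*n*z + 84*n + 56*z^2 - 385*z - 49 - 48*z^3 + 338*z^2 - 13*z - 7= n^2*(20*z - 140) + n*(-68*z^2 + 450*z + 182) - 48*z^3 + 394*z^2 - 398*z - 56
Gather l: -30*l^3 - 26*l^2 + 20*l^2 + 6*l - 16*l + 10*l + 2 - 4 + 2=-30*l^3 - 6*l^2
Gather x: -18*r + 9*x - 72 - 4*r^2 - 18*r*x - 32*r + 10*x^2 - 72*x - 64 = -4*r^2 - 50*r + 10*x^2 + x*(-18*r - 63) - 136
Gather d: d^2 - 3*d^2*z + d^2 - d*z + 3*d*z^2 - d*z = d^2*(2 - 3*z) + d*(3*z^2 - 2*z)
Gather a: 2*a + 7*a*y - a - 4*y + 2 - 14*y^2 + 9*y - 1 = a*(7*y + 1) - 14*y^2 + 5*y + 1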